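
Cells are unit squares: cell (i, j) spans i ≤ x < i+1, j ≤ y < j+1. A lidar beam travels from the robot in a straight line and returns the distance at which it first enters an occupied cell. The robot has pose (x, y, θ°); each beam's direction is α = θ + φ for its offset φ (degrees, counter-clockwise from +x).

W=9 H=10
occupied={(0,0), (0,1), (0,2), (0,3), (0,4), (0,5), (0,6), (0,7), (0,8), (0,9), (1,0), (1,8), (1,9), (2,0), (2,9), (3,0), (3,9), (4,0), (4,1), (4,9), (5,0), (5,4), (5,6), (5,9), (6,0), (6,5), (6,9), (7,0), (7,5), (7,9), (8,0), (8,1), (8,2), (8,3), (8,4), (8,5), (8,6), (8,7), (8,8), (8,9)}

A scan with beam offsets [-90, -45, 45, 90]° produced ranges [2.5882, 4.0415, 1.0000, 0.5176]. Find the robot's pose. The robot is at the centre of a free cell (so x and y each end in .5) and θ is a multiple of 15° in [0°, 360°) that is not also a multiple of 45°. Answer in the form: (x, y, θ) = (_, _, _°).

Enumerate (i+0.5, j+0.5, θ) over the 50 free cells and 16 admissible headings. For each, cast all 4 beams and compare to the given ranges.
  (7.5, 7.5, 120°): beam 1 = 0.5774 ≠ 2.5882 ✗
  (1.5, 3.5, 285°): beam 1 = 0.5176 ≠ 2.5882 ✗
  (1.5, 6.5, 240°): beam 1 = 0.5774 ≠ 2.5882 ✗
  (5.5, 7.5, 105°): beam 2 = 1.7321 ≠ 4.0415 ✗
  (3.5, 4.5, 75°): beam 1 = 1.5529 ≠ 2.5882 ✗
  …
  (1.5, 2.5, 75°): r_1=2.5882, r_2=4.0415, r_3=1.0000, r_4=0.5176 — all match ✓
Unique over the lattice → pose = (1.5, 2.5, 75°).

(x, y, θ) = (1.5, 2.5, 75°)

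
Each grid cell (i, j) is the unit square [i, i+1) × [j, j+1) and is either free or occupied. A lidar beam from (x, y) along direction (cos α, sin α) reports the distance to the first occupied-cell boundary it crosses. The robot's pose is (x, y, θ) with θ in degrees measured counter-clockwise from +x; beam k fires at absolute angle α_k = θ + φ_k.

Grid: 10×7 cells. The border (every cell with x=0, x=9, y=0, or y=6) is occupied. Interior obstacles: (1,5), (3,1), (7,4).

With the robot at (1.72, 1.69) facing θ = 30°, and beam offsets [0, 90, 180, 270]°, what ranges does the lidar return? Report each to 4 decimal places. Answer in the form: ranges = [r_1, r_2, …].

beam 1: φ=0°, α=30°
  dir = (cos 30°, sin 30°) = (0.8660, 0.5000); from cell (1,1)
  next x-line at t=0.3233, next y-line at t=0.6200; Δt_x=1.1547, Δt_y=2.0000
    x: enter (2,1) at t=0.3233
    y: enter (2,2) at t=0.6200
    x: enter (3,2) at t=1.4780
    y: enter (3,3) at t=2.6200
    x: enter (4,3) at t=2.6327
    x: enter (5,3) at t=3.7874
    y: enter (5,4) at t=4.6200
    x: enter (6,4) at t=4.9421
    x: enter (7,4) at t=6.0968 ← occupied
  → r_1 = 6.0968
beam 2: φ=90°, α=120°
  dir = (cos 120°, sin 120°) = (-0.5000, 0.8660); from cell (1,1)
  next x-line at t=1.4400, next y-line at t=0.3580; Δt_x=2.0000, Δt_y=1.1547
    y: enter (1,2) at t=0.3580
    x: enter (0,2) at t=1.4400 ← occupied
  → r_2 = 1.4400
beam 3: φ=180°, α=210°
  dir = (cos 210°, sin 210°) = (-0.8660, -0.5000); from cell (1,1)
  next x-line at t=0.8314, next y-line at t=1.3800; Δt_x=1.1547, Δt_y=2.0000
    x: enter (0,1) at t=0.8314 ← occupied
  → r_3 = 0.8314
beam 4: φ=270°, α=300°
  dir = (cos 300°, sin 300°) = (0.5000, -0.8660); from cell (1,1)
  next x-line at t=0.5600, next y-line at t=0.7967; Δt_x=2.0000, Δt_y=1.1547
    x: enter (2,1) at t=0.5600
    y: enter (2,0) at t=0.7967 ← occupied
  → r_4 = 0.7967

ranges = [6.0968, 1.4400, 0.8314, 0.7967]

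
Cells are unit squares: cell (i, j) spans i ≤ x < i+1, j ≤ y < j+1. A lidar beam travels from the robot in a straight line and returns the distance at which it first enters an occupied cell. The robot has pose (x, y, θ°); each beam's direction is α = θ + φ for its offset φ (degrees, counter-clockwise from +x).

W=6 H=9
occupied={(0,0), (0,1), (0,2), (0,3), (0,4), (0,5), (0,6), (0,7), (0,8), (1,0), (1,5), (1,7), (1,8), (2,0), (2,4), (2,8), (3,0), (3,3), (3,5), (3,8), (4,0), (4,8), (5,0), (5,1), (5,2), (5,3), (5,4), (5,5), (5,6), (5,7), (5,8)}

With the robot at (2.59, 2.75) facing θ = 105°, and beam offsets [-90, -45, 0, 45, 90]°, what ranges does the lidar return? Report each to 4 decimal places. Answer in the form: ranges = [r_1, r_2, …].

beam 1: φ=-90°, α=15°
  dir = (cos 15°, sin 15°) = (0.9659, 0.2588); from cell (2,2)
  next x-line at t=0.4245, next y-line at t=0.9659; Δt_x=1.0353, Δt_y=3.8637
    x: enter (3,2) at t=0.4245
    y: enter (3,3) at t=0.9659 ← occupied
  → r_1 = 0.9659
beam 2: φ=-45°, α=60°
  dir = (cos 60°, sin 60°) = (0.5000, 0.8660); from cell (2,2)
  next x-line at t=0.8200, next y-line at t=0.2887; Δt_x=2.0000, Δt_y=1.1547
    y: enter (2,3) at t=0.2887
    x: enter (3,3) at t=0.8200 ← occupied
  → r_2 = 0.8200
beam 3: φ=0°, α=105°
  dir = (cos 105°, sin 105°) = (-0.2588, 0.9659); from cell (2,2)
  next x-line at t=2.2796, next y-line at t=0.2588; Δt_x=3.8637, Δt_y=1.0353
    y: enter (2,3) at t=0.2588
    y: enter (2,4) at t=1.2941 ← occupied
  → r_3 = 1.2941
beam 4: φ=45°, α=150°
  dir = (cos 150°, sin 150°) = (-0.8660, 0.5000); from cell (2,2)
  next x-line at t=0.6813, next y-line at t=0.5000; Δt_x=1.1547, Δt_y=2.0000
    y: enter (2,3) at t=0.5000
    x: enter (1,3) at t=0.6813
    x: enter (0,3) at t=1.8360 ← occupied
  → r_4 = 1.8360
beam 5: φ=90°, α=195°
  dir = (cos 195°, sin 195°) = (-0.9659, -0.2588); from cell (2,2)
  next x-line at t=0.6108, next y-line at t=2.8978; Δt_x=1.0353, Δt_y=3.8637
    x: enter (1,2) at t=0.6108
    x: enter (0,2) at t=1.6461 ← occupied
  → r_5 = 1.6461

ranges = [0.9659, 0.8200, 1.2941, 1.8360, 1.6461]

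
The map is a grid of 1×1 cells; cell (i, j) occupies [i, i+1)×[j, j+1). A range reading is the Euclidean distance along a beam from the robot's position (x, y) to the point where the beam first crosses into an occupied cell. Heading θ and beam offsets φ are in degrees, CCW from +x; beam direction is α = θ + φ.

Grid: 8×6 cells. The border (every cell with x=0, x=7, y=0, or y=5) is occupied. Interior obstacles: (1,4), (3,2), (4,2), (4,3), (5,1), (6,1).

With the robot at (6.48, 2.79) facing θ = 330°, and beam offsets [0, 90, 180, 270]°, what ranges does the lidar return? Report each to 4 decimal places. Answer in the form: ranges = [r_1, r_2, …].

beam 1: φ=0°, α=330°
  d=(0.8660,-0.5000)  start (6,2)  tX=0.6004 tY=1.5800  stride 1/|dx|=1.1547 1/|dy|=2.0000
    cross x-line → (7,2), t=0.6004 (wall)
  → r_1 = 0.6004
beam 2: φ=90°, α=60°
  d=(0.5000,0.8660)  start (6,2)  tX=1.0400 tY=0.2425  stride 1/|dx|=2.0000 1/|dy|=1.1547
    cross y-line → (6,3), t=0.2425
    cross x-line → (7,3), t=1.0400 (wall)
  → r_2 = 1.0400
beam 3: φ=180°, α=150°
  d=(-0.8660,0.5000)  start (6,2)  tX=0.5543 tY=0.4200  stride 1/|dx|=1.1547 1/|dy|=2.0000
    cross y-line → (6,3), t=0.4200
    cross x-line → (5,3), t=0.5543
    cross x-line → (4,3), t=1.7090 (wall)
  → r_3 = 1.7090
beam 4: φ=270°, α=240°
  d=(-0.5000,-0.8660)  start (6,2)  tX=0.9600 tY=0.9122  stride 1/|dx|=2.0000 1/|dy|=1.1547
    cross y-line → (6,1), t=0.9122 (wall)
  → r_4 = 0.9122

ranges = [0.6004, 1.0400, 1.7090, 0.9122]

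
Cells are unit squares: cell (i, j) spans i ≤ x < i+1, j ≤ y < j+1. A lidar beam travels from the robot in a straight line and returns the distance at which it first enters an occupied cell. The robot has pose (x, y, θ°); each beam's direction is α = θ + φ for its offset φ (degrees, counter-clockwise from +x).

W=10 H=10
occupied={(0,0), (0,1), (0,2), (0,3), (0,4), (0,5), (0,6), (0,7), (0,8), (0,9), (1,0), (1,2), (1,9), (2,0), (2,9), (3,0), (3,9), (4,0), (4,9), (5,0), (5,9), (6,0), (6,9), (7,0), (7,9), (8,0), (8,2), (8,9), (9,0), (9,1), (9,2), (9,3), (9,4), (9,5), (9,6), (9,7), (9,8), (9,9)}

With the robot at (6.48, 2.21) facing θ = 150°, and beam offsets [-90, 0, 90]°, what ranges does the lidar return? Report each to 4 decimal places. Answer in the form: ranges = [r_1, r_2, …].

beam 1: φ=-90°, α=60°
  cosα=0.5000 sinα=0.8660 | (6,2) | tMaxX 1.0400 tMaxY 0.9122 | tΔX 2.0000 tΔY 1.1547
    t=0.9122 [y] (6,3)
    t=1.0400 [x] (7,3)
    t=2.0669 [y] (7,4)
    t=3.0400 [x] (8,4)
    t=3.2216 [y] (8,5)
    t=4.3763 [y] (8,6)
    t=5.0400 [x] (9,6) — stop
  → r_1 = 5.0400
beam 2: φ=0°, α=150°
  cosα=-0.8660 sinα=0.5000 | (6,2) | tMaxX 0.5543 tMaxY 1.5800 | tΔX 1.1547 tΔY 2.0000
    t=0.5543 [x] (5,2)
    t=1.5800 [y] (5,3)
    t=1.7090 [x] (4,3)
    t=2.8637 [x] (3,3)
    t=3.5800 [y] (3,4)
    t=4.0184 [x] (2,4)
    t=5.1731 [x] (1,4)
    t=5.5800 [y] (1,5)
    t=6.3278 [x] (0,5) — stop
  → r_2 = 6.3278
beam 3: φ=90°, α=240°
  cosα=-0.5000 sinα=-0.8660 | (6,2) | tMaxX 0.9600 tMaxY 0.2425 | tΔX 2.0000 tΔY 1.1547
    t=0.2425 [y] (6,1)
    t=0.9600 [x] (5,1)
    t=1.3972 [y] (5,0) — stop
  → r_3 = 1.3972

ranges = [5.0400, 6.3278, 1.3972]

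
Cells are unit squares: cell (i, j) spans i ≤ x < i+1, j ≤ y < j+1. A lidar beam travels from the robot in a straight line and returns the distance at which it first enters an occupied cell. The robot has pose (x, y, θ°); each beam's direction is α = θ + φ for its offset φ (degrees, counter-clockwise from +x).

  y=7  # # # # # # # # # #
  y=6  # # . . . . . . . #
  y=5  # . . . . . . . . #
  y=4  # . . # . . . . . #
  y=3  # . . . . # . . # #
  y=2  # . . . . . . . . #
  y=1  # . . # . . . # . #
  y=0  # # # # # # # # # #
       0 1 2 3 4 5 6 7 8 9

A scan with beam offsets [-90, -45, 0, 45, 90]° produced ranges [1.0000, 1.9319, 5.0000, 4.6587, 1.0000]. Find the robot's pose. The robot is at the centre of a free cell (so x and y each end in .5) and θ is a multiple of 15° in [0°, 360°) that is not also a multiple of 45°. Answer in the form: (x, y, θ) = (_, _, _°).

Candidates: 42 free-cell centres × 16 headings = 672 poses. Raycast each; keep the one whose scan matches to 4 dp.
  (8.5, 6.5, 255°): beam 1 = 1.9319 ≠ 1.0000 ✗
  (1.5, 5.5, 75°): beam 1 = 1.9319 ≠ 1.0000 ✗
  (4.5, 1.5, 165°): beam 1 = 1.9319 ≠ 1.0000 ✗
  …
  (6.5, 2.5, 60°): r_1=1.0000, r_2=1.9319, r_3=5.0000, r_4=4.6587, r_5=1.0000 — all match ✓
No second candidate reproduces the full scan.

(x, y, θ) = (6.5, 2.5, 60°)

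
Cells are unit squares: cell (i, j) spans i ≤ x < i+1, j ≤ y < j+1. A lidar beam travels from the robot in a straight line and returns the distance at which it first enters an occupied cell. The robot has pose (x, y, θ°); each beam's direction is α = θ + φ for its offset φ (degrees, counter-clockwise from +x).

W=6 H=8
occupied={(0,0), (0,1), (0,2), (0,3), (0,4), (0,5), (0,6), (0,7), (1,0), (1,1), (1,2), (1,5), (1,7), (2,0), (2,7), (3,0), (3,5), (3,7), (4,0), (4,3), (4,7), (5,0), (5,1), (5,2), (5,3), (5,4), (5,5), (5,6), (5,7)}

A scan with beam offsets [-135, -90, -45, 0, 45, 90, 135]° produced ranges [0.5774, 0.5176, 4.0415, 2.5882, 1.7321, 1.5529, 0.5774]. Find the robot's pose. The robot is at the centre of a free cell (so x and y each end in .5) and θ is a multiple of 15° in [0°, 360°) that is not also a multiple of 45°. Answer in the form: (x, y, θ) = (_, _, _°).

(x, y, θ) = (4.5, 2.5, 195°)

Enumerate (i+0.5, j+0.5, θ) over the 19 free cells and 16 admissible headings. For each, cast all 7 beams and compare to the given ranges.
  (2.5, 6.5, 255°): beam 2 = 1.5529 ≠ 0.5176 ✗
  (1.5, 6.5, 165°): beam 1 = 1.0000 ≠ 0.5774 ✗
  (3.5, 1.5, 195°): beam 1 = 1.7321 ≠ 0.5774 ✗
  …
  (4.5, 2.5, 195°): r_1=0.5774, r_2=0.5176, r_3=4.0415, r_4=2.5882, r_5=1.7321, r_6=1.5529, r_7=0.5774 — all match ✓
No second candidate reproduces the full scan.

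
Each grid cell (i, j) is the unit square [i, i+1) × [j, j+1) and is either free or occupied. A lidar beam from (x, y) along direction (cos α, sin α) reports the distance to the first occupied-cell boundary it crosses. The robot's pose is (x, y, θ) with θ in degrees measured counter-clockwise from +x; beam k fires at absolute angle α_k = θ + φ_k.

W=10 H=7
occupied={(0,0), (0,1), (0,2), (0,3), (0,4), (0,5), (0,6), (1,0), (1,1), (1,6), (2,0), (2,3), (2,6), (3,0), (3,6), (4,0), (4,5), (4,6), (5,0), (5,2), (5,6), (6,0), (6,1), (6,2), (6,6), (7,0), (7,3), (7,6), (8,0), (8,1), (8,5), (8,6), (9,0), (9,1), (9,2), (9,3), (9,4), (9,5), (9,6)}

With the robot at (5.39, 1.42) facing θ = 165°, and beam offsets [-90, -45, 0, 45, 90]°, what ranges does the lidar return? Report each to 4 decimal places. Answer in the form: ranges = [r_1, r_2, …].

ranges = [0.6005, 0.6697, 4.5449, 0.8400, 0.4348]

beam 1: φ=-90°, α=75°
  d=(0.2588,0.9659)  start (5,1)  tX=2.3569 tY=0.6005  stride 1/|dx|=3.8637 1/|dy|=1.0353
    cross y-line → (5,2), t=0.6005 (wall)
  → r_1 = 0.6005
beam 2: φ=-45°, α=120°
  d=(-0.5000,0.8660)  start (5,1)  tX=0.7800 tY=0.6697  stride 1/|dx|=2.0000 1/|dy|=1.1547
    cross y-line → (5,2), t=0.6697 (wall)
  → r_2 = 0.6697
beam 3: φ=0°, α=165°
  d=(-0.9659,0.2588)  start (5,1)  tX=0.4038 tY=2.2409  stride 1/|dx|=1.0353 1/|dy|=3.8637
    cross x-line → (4,1), t=0.4038
    cross x-line → (3,1), t=1.4390
    cross y-line → (3,2), t=2.2409
    cross x-line → (2,2), t=2.4743
    cross x-line → (1,2), t=3.5096
    cross x-line → (0,2), t=4.5449 (wall)
  → r_3 = 4.5449
beam 4: φ=45°, α=210°
  d=(-0.8660,-0.5000)  start (5,1)  tX=0.4503 tY=0.8400  stride 1/|dx|=1.1547 1/|dy|=2.0000
    cross x-line → (4,1), t=0.4503
    cross y-line → (4,0), t=0.8400 (wall)
  → r_4 = 0.8400
beam 5: φ=90°, α=255°
  d=(-0.2588,-0.9659)  start (5,1)  tX=1.5068 tY=0.4348  stride 1/|dx|=3.8637 1/|dy|=1.0353
    cross y-line → (5,0), t=0.4348 (wall)
  → r_5 = 0.4348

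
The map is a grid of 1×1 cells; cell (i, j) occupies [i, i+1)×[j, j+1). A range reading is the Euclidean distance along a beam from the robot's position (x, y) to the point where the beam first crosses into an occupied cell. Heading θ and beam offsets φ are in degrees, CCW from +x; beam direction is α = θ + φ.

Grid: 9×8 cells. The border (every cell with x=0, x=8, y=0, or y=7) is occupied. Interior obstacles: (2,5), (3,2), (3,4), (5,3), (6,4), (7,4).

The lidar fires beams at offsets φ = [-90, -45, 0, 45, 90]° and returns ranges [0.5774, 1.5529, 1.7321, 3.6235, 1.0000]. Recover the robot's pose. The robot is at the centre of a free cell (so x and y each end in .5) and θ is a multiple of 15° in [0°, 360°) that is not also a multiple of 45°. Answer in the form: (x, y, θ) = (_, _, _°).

(x, y, θ) = (4.5, 2.5, 300°)

Enumerate (i+0.5, j+0.5, θ) over the 36 free cells and 16 admissible headings. For each, cast all 5 beams and compare to the given ranges.
  (6.5, 1.5, 195°): beam 1 = 1.9319 ≠ 0.5774 ✗
  (5.5, 6.5, 120°): beam 1 = 1.0000 ≠ 0.5774 ✗
  (6.5, 6.5, 240°): beam 1 = 1.0000 ≠ 0.5774 ✗
  (6.5, 2.5, 300°): beam 1 = 3.0000 ≠ 0.5774 ✗
  (3.5, 3.5, 330°): beam 2 = 0.5176 ≠ 1.5529 ✗
  …
  (4.5, 2.5, 300°): r_1=0.5774, r_2=1.5529, r_3=1.7321, r_4=3.6235, r_5=1.0000 — all match ✓
Only this pose fits every beam.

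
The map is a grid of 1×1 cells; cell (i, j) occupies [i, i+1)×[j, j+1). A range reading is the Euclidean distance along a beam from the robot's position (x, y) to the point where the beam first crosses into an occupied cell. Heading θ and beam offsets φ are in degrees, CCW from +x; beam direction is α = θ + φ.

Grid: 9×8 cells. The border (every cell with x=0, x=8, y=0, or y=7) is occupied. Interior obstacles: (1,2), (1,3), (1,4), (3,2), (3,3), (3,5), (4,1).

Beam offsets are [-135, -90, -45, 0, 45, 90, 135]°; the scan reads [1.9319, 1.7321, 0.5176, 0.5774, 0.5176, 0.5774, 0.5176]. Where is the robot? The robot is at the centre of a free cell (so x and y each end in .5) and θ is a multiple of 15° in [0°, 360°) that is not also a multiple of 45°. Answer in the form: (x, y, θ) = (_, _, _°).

(x, y, θ) = (1.5, 1.5, 120°)

Candidates: 35 free-cell centres × 16 headings = 560 poses. Raycast each; keep the one whose scan matches to 4 dp.
  (2.5, 2.5, 300°): beam 1 = 0.5176 ≠ 1.9319 ✗
  (2.5, 3.5, 165°): beam 1 = 0.5774 ≠ 1.9319 ✗
  (6.5, 6.5, 105°): beam 1 = 1.7321 ≠ 1.9319 ✗
  (5.5, 4.5, 300°): beam 3 = 2.5882 ≠ 0.5176 ✗
  …
  (1.5, 1.5, 120°): r_1=1.9319, r_2=1.7321, r_3=0.5176, r_4=0.5774, r_5=0.5176, r_6=0.5774, r_7=0.5176 — all match ✓
No second candidate reproduces the full scan.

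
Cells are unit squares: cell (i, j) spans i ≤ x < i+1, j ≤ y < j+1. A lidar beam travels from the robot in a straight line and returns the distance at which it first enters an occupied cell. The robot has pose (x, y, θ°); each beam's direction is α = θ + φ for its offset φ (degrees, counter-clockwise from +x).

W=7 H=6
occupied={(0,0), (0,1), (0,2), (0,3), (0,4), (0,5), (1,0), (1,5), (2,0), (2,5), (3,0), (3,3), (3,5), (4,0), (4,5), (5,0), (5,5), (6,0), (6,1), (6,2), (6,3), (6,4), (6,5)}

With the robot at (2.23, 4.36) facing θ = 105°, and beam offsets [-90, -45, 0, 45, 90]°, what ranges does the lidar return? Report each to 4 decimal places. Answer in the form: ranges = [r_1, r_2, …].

beam 1: φ=-90°, α=15°
  dir = (cos 15°, sin 15°) = (0.9659, 0.2588); from cell (2,4)
  next x-line at t=0.7972, next y-line at t=2.4728; Δt_x=1.0353, Δt_y=3.8637
    x: enter (3,4) at t=0.7972
    x: enter (4,4) at t=1.8324
    y: enter (4,5) at t=2.4728 ← occupied
  → r_1 = 2.4728
beam 2: φ=-45°, α=60°
  dir = (cos 60°, sin 60°) = (0.5000, 0.8660); from cell (2,4)
  next x-line at t=1.5400, next y-line at t=0.7390; Δt_x=2.0000, Δt_y=1.1547
    y: enter (2,5) at t=0.7390 ← occupied
  → r_2 = 0.7390
beam 3: φ=0°, α=105°
  dir = (cos 105°, sin 105°) = (-0.2588, 0.9659); from cell (2,4)
  next x-line at t=0.8887, next y-line at t=0.6626; Δt_x=3.8637, Δt_y=1.0353
    y: enter (2,5) at t=0.6626 ← occupied
  → r_3 = 0.6626
beam 4: φ=45°, α=150°
  dir = (cos 150°, sin 150°) = (-0.8660, 0.5000); from cell (2,4)
  next x-line at t=0.2656, next y-line at t=1.2800; Δt_x=1.1547, Δt_y=2.0000
    x: enter (1,4) at t=0.2656
    y: enter (1,5) at t=1.2800 ← occupied
  → r_4 = 1.2800
beam 5: φ=90°, α=195°
  dir = (cos 195°, sin 195°) = (-0.9659, -0.2588); from cell (2,4)
  next x-line at t=0.2381, next y-line at t=1.3909; Δt_x=1.0353, Δt_y=3.8637
    x: enter (1,4) at t=0.2381
    x: enter (0,4) at t=1.2734 ← occupied
  → r_5 = 1.2734

ranges = [2.4728, 0.7390, 0.6626, 1.2800, 1.2734]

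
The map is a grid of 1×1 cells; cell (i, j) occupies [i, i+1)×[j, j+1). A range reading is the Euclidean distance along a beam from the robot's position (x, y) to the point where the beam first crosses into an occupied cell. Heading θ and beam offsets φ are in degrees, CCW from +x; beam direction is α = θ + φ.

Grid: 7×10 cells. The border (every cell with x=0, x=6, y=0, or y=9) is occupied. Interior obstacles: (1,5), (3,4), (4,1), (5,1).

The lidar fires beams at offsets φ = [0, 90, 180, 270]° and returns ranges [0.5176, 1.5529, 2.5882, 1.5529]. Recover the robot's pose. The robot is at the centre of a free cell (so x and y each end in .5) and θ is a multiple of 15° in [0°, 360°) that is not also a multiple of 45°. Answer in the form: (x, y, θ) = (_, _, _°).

(x, y, θ) = (2.5, 1.5, 255°)

Candidates: 36 free-cell centres × 16 headings = 576 poses. Raycast each; keep the one whose scan matches to 4 dp.
  (1.5, 1.5, 345°): beam 1 = 1.9319 ≠ 0.5176 ✗
  (5.5, 7.5, 75°): beam 1 = 1.5529 ≠ 0.5176 ✗
  (2.5, 6.5, 165°): beam 1 = 1.5529 ≠ 0.5176 ✗
  (4.5, 6.5, 195°): beam 1 = 2.5882 ≠ 0.5176 ✗
  …
  (2.5, 1.5, 255°): r_1=0.5176, r_2=1.5529, r_3=2.5882, r_4=1.5529 — all match ✓
No second candidate reproduces the full scan.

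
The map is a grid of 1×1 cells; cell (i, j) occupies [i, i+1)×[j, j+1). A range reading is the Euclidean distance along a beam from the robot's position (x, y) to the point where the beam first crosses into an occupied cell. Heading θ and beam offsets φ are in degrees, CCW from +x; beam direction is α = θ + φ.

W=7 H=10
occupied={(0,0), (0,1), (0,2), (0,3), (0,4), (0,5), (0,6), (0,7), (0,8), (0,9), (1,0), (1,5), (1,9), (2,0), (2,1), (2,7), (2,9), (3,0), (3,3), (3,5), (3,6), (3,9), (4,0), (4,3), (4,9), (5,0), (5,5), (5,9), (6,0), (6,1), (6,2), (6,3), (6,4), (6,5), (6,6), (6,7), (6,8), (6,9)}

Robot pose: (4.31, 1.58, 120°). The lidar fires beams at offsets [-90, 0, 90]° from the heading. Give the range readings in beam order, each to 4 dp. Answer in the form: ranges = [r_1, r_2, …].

ranges = [1.9514, 1.6397, 1.1600]

beam 1: φ=-90°, α=30°
  cosα=0.8660 sinα=0.5000 | (4,1) | tMaxX 0.7967 tMaxY 0.8400 | tΔX 1.1547 tΔY 2.0000
    t=0.7967 [x] (5,1)
    t=0.8400 [y] (5,2)
    t=1.9514 [x] (6,2) — stop
  → r_1 = 1.9514
beam 2: φ=0°, α=120°
  cosα=-0.5000 sinα=0.8660 | (4,1) | tMaxX 0.6200 tMaxY 0.4850 | tΔX 2.0000 tΔY 1.1547
    t=0.4850 [y] (4,2)
    t=0.6200 [x] (3,2)
    t=1.6397 [y] (3,3) — stop
  → r_2 = 1.6397
beam 3: φ=90°, α=210°
  cosα=-0.8660 sinα=-0.5000 | (4,1) | tMaxX 0.3580 tMaxY 1.1600 | tΔX 1.1547 tΔY 2.0000
    t=0.3580 [x] (3,1)
    t=1.1600 [y] (3,0) — stop
  → r_3 = 1.1600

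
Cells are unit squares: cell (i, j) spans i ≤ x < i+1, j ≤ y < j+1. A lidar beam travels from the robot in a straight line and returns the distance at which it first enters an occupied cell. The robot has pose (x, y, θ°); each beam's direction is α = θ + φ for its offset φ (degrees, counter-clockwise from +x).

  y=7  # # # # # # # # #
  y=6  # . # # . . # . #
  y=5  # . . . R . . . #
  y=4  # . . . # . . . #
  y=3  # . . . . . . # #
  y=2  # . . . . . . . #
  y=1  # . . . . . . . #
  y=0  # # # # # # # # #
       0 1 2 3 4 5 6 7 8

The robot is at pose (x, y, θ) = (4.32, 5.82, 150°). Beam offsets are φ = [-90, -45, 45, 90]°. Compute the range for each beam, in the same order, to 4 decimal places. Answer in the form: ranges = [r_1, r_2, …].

beam 1: φ=-90°, α=60°
  d=(0.5000,0.8660)  start (4,5)  tX=1.3600 tY=0.2078  stride 1/|dx|=2.0000 1/|dy|=1.1547
    cross y-line → (4,6), t=0.2078
    cross x-line → (5,6), t=1.3600
    cross y-line → (5,7), t=1.3625 (wall)
  → r_1 = 1.3625
beam 2: φ=-45°, α=105°
  d=(-0.2588,0.9659)  start (4,5)  tX=1.2364 tY=0.1863  stride 1/|dx|=3.8637 1/|dy|=1.0353
    cross y-line → (4,6), t=0.1863
    cross y-line → (4,7), t=1.2216 (wall)
  → r_2 = 1.2216
beam 3: φ=45°, α=195°
  d=(-0.9659,-0.2588)  start (4,5)  tX=0.3313 tY=3.1682  stride 1/|dx|=1.0353 1/|dy|=3.8637
    cross x-line → (3,5), t=0.3313
    cross x-line → (2,5), t=1.3666
    cross x-line → (1,5), t=2.4018
    cross y-line → (1,4), t=3.1682
    cross x-line → (0,4), t=3.4371 (wall)
  → r_3 = 3.4371
beam 4: φ=90°, α=240°
  d=(-0.5000,-0.8660)  start (4,5)  tX=0.6400 tY=0.9469  stride 1/|dx|=2.0000 1/|dy|=1.1547
    cross x-line → (3,5), t=0.6400
    cross y-line → (3,4), t=0.9469
    cross y-line → (3,3), t=2.1016
    cross x-line → (2,3), t=2.6400
    cross y-line → (2,2), t=3.2563
    cross y-line → (2,1), t=4.4110
    cross x-line → (1,1), t=4.6400
    cross y-line → (1,0), t=5.5657 (wall)
  → r_4 = 5.5657

ranges = [1.3625, 1.2216, 3.4371, 5.5657]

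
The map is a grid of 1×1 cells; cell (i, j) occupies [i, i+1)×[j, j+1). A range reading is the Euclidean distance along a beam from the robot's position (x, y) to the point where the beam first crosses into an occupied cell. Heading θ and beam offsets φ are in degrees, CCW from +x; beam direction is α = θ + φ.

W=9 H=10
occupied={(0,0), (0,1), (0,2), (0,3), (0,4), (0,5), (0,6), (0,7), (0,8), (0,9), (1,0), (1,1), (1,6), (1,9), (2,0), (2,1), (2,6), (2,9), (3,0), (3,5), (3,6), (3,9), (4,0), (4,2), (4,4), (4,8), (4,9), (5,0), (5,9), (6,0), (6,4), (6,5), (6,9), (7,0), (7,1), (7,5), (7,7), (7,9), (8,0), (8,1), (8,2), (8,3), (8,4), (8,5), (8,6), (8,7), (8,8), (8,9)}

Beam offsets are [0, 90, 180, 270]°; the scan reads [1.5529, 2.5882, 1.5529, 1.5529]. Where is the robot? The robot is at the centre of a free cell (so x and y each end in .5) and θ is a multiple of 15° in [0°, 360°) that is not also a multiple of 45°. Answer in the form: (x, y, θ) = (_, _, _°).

Candidates: 42 free-cell centres × 16 headings = 672 poses. Raycast each; keep the one whose scan matches to 4 dp.
  (3.5, 1.5, 285°): beam 1 = 0.5176 ≠ 1.5529 ✗
  (5.5, 8.5, 330°): beam 1 = 1.7321 ≠ 1.5529 ✗
  (3.5, 8.5, 300°): beam 1 = 5.0000 ≠ 1.5529 ✗
  (7.5, 2.5, 60°): beam 1 = 1.0000 ≠ 1.5529 ✗
  (1.5, 4.5, 30°): beam 1 = 1.7321 ≠ 1.5529 ✗
  …
  (2.5, 4.5, 165°): r_1=1.5529, r_2=2.5882, r_3=1.5529, r_4=1.5529 — all match ✓
Only this pose fits every beam.

(x, y, θ) = (2.5, 4.5, 165°)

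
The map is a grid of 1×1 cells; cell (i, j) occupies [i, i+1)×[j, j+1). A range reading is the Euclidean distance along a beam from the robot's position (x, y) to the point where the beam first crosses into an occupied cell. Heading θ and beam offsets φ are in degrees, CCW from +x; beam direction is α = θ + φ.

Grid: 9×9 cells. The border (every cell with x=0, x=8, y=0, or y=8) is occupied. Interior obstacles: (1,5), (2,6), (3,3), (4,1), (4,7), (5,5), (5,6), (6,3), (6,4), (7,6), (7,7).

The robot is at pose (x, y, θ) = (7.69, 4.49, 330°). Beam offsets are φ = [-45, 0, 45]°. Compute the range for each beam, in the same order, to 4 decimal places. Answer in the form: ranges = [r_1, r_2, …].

ranges = [1.1977, 0.3580, 0.3209]

beam 1: φ=-45°, α=285°
  dir = (cos 285°, sin 285°) = (0.2588, -0.9659); from cell (7,4)
  next x-line at t=1.1977, next y-line at t=0.5073; Δt_x=3.8637, Δt_y=1.0353
    y: enter (7,3) at t=0.5073
    x: enter (8,3) at t=1.1977 ← occupied
  → r_1 = 1.1977
beam 2: φ=0°, α=330°
  dir = (cos 330°, sin 330°) = (0.8660, -0.5000); from cell (7,4)
  next x-line at t=0.3580, next y-line at t=0.9800; Δt_x=1.1547, Δt_y=2.0000
    x: enter (8,4) at t=0.3580 ← occupied
  → r_2 = 0.3580
beam 3: φ=45°, α=15°
  dir = (cos 15°, sin 15°) = (0.9659, 0.2588); from cell (7,4)
  next x-line at t=0.3209, next y-line at t=1.9705; Δt_x=1.0353, Δt_y=3.8637
    x: enter (8,4) at t=0.3209 ← occupied
  → r_3 = 0.3209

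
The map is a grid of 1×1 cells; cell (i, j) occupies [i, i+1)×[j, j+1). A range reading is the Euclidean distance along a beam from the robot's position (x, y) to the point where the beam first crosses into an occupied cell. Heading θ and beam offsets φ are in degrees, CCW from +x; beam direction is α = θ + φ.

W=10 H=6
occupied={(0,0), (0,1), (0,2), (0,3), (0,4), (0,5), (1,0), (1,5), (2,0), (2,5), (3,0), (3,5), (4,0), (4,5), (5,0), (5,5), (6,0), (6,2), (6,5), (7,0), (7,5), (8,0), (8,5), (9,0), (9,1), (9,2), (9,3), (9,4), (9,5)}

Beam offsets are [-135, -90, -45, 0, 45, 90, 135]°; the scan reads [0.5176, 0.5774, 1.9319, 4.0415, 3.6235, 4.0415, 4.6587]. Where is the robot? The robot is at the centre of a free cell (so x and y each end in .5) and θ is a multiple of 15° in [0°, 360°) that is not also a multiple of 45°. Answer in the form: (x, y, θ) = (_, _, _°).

The pose lattice has 31·16 = 496 candidates. Test each by forward raycasting.
  (6.5, 3.5, 195°): beam 1 = 1.7321 ≠ 0.5176 ✗
  (8.5, 4.5, 210°): beam 4 = 7.0000 ≠ 4.0415 ✗
  (1.5, 3.5, 330°): beam 2 = 1.0000 ≠ 0.5774 ✗
  …
  (4.5, 4.5, 210°): r_1=0.5176, r_2=0.5774, r_3=1.9319, r_4=4.0415, r_5=3.6235, r_6=4.0415, r_7=4.6587 — all match ✓
Unique over the lattice → pose = (4.5, 4.5, 210°).

(x, y, θ) = (4.5, 4.5, 210°)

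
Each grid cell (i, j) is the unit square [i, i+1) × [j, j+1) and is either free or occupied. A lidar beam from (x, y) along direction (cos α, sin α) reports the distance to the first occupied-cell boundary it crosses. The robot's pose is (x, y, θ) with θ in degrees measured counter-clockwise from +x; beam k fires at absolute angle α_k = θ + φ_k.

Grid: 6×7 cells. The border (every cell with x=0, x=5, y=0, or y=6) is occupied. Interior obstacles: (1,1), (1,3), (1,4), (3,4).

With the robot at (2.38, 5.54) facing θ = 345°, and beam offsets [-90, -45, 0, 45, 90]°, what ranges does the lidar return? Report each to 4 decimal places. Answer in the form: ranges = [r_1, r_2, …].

beam 1: φ=-90°, α=255°
  dir = (cos 255°, sin 255°) = (-0.2588, -0.9659); from cell (2,5)
  next x-line at t=1.4682, next y-line at t=0.5590; Δt_x=3.8637, Δt_y=1.0353
    y: enter (2,4) at t=0.5590
    x: enter (1,4) at t=1.4682 ← occupied
  → r_1 = 1.4682
beam 2: φ=-45°, α=300°
  dir = (cos 300°, sin 300°) = (0.5000, -0.8660); from cell (2,5)
  next x-line at t=1.2400, next y-line at t=0.6235; Δt_x=2.0000, Δt_y=1.1547
    y: enter (2,4) at t=0.6235
    x: enter (3,4) at t=1.2400 ← occupied
  → r_2 = 1.2400
beam 3: φ=0°, α=345°
  dir = (cos 345°, sin 345°) = (0.9659, -0.2588); from cell (2,5)
  next x-line at t=0.6419, next y-line at t=2.0864; Δt_x=1.0353, Δt_y=3.8637
    x: enter (3,5) at t=0.6419
    x: enter (4,5) at t=1.6771
    y: enter (4,4) at t=2.0864
    x: enter (5,4) at t=2.7124 ← occupied
  → r_3 = 2.7124
beam 4: φ=45°, α=30°
  dir = (cos 30°, sin 30°) = (0.8660, 0.5000); from cell (2,5)
  next x-line at t=0.7159, next y-line at t=0.9200; Δt_x=1.1547, Δt_y=2.0000
    x: enter (3,5) at t=0.7159
    y: enter (3,6) at t=0.9200 ← occupied
  → r_4 = 0.9200
beam 5: φ=90°, α=75°
  dir = (cos 75°, sin 75°) = (0.2588, 0.9659); from cell (2,5)
  next x-line at t=2.3955, next y-line at t=0.4762; Δt_x=3.8637, Δt_y=1.0353
    y: enter (2,6) at t=0.4762 ← occupied
  → r_5 = 0.4762

ranges = [1.4682, 1.2400, 2.7124, 0.9200, 0.4762]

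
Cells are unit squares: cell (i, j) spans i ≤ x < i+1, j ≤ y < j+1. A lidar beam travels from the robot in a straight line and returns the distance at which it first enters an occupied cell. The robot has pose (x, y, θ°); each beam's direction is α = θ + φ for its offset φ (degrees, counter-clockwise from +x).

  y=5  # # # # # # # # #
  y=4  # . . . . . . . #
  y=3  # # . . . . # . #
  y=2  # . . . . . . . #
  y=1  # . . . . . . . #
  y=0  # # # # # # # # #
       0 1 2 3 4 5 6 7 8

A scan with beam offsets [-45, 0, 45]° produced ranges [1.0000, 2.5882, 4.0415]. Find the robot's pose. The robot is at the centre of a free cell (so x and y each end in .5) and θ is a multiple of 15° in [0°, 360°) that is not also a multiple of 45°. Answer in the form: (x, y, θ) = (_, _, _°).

(x, y, θ) = (4.5, 4.5, 195°)

Candidates: 26 free-cell centres × 16 headings = 416 poses. Raycast each; keep the one whose scan matches to 4 dp.
  (6.5, 4.5, 120°): beam 1 = 0.5176 ≠ 1.0000 ✗
  (5.5, 1.5, 210°): beam 1 = 4.6587 ≠ 1.0000 ✗
  (5.5, 2.5, 165°): beam 1 = 2.8868 ≠ 1.0000 ✗
  (4.5, 4.5, 330°): beam 1 = 3.6235 ≠ 1.0000 ✗
  …
  (4.5, 4.5, 195°): r_1=1.0000, r_2=2.5882, r_3=4.0415 — all match ✓
Only this pose fits every beam.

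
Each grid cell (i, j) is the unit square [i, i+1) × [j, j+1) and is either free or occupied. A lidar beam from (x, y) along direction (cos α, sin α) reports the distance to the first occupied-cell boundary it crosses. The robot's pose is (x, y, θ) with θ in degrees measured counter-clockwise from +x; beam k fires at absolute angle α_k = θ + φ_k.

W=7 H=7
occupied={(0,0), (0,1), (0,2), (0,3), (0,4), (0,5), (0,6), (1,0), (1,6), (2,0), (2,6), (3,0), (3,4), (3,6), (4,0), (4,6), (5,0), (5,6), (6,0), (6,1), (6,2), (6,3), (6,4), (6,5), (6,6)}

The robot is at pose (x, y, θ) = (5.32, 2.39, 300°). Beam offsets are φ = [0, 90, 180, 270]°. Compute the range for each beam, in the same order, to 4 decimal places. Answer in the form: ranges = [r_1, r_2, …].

beam 1: φ=0°, α=300°
  direction (0.5000, -0.8660); cell (5,2); t to first gridline: x 1.3600, y 0.4503 (then +2.0000 / +1.1547)
    (5,1) via y @ 0.4503
    (6,1) via x @ 1.3600  # hit
  → r_1 = 1.3600
beam 2: φ=90°, α=30°
  direction (0.8660, 0.5000); cell (5,2); t to first gridline: x 0.7852, y 1.2200 (then +1.1547 / +2.0000)
    (6,2) via x @ 0.7852  # hit
  → r_2 = 0.7852
beam 3: φ=180°, α=120°
  direction (-0.5000, 0.8660); cell (5,2); t to first gridline: x 0.6400, y 0.7044 (then +2.0000 / +1.1547)
    (4,2) via x @ 0.6400
    (4,3) via y @ 0.7044
    (4,4) via y @ 1.8591
    (3,4) via x @ 2.6400  # hit
  → r_3 = 2.6400
beam 4: φ=270°, α=210°
  direction (-0.8660, -0.5000); cell (5,2); t to first gridline: x 0.3695, y 0.7800 (then +1.1547 / +2.0000)
    (4,2) via x @ 0.3695
    (4,1) via y @ 0.7800
    (3,1) via x @ 1.5242
    (2,1) via x @ 2.6789
    (2,0) via y @ 2.7800  # hit
  → r_4 = 2.7800

ranges = [1.3600, 0.7852, 2.6400, 2.7800]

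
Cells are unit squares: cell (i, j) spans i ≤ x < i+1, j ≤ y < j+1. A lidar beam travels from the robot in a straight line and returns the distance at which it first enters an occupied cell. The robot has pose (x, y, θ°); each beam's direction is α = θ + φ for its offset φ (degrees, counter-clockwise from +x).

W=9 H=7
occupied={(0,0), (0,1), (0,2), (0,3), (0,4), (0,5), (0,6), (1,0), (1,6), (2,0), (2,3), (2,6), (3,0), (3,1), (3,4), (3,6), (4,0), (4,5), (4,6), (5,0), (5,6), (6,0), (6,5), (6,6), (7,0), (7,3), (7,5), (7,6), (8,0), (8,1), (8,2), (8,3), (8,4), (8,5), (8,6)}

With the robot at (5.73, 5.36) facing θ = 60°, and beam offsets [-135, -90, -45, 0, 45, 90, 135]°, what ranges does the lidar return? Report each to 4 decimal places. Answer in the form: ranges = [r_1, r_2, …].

beam 1: φ=-135°, α=285°
  cosα=0.2588 sinα=-0.9659 | (5,5) | tMaxX 1.0432 tMaxY 0.3727 | tΔX 3.8637 tΔY 1.0353
    t=0.3727 [y] (5,4)
    t=1.0432 [x] (6,4)
    t=1.4080 [y] (6,3)
    t=2.4433 [y] (6,2)
    t=3.4785 [y] (6,1)
    t=4.5138 [y] (6,0) — stop
  → r_1 = 4.5138
beam 2: φ=-90°, α=330°
  cosα=0.8660 sinα=-0.5000 | (5,5) | tMaxX 0.3118 tMaxY 0.7200 | tΔX 1.1547 tΔY 2.0000
    t=0.3118 [x] (6,5) — stop
  → r_2 = 0.3118
beam 3: φ=-45°, α=15°
  cosα=0.9659 sinα=0.2588 | (5,5) | tMaxX 0.2795 tMaxY 2.4728 | tΔX 1.0353 tΔY 3.8637
    t=0.2795 [x] (6,5) — stop
  → r_3 = 0.2795
beam 4: φ=0°, α=60°
  cosα=0.5000 sinα=0.8660 | (5,5) | tMaxX 0.5400 tMaxY 0.7390 | tΔX 2.0000 tΔY 1.1547
    t=0.5400 [x] (6,5) — stop
  → r_4 = 0.5400
beam 5: φ=45°, α=105°
  cosα=-0.2588 sinα=0.9659 | (5,5) | tMaxX 2.8205 tMaxY 0.6626 | tΔX 3.8637 tΔY 1.0353
    t=0.6626 [y] (5,6) — stop
  → r_5 = 0.6626
beam 6: φ=90°, α=150°
  cosα=-0.8660 sinα=0.5000 | (5,5) | tMaxX 0.8429 tMaxY 1.2800 | tΔX 1.1547 tΔY 2.0000
    t=0.8429 [x] (4,5) — stop
  → r_6 = 0.8429
beam 7: φ=135°, α=195°
  cosα=-0.9659 sinα=-0.2588 | (5,5) | tMaxX 0.7558 tMaxY 1.3909 | tΔX 1.0353 tΔY 3.8637
    t=0.7558 [x] (4,5) — stop
  → r_7 = 0.7558

ranges = [4.5138, 0.3118, 0.2795, 0.5400, 0.6626, 0.8429, 0.7558]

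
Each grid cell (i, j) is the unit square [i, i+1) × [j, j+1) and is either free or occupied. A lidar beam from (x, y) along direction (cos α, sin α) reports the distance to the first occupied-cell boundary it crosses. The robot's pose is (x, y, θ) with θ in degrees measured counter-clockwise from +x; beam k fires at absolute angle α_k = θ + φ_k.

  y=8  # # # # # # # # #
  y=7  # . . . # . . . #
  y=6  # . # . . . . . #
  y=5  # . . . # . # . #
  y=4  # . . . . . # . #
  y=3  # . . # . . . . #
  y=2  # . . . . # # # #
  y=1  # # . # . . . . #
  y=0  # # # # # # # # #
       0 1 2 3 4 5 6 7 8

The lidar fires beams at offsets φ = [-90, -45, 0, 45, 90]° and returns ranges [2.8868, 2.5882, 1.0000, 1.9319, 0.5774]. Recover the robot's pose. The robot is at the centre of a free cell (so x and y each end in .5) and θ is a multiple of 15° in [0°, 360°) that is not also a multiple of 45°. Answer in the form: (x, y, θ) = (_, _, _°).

(x, y, θ) = (7.5, 6.5, 240°)

Candidates: 38 free-cell centres × 16 headings = 608 poses. Raycast each; keep the one whose scan matches to 4 dp.
  (2.5, 1.5, 255°): beam 1 = 0.5176 ≠ 2.8868 ✗
  (7.5, 3.5, 195°): beam 1 = 1.9319 ≠ 2.8868 ✗
  (2.5, 2.5, 330°): beam 1 = 1.0000 ≠ 2.8868 ✗
  (3.5, 7.5, 330°): beam 1 = 1.0000 ≠ 2.8868 ✗
  …
  (7.5, 6.5, 240°): r_1=2.8868, r_2=2.5882, r_3=1.0000, r_4=1.9319, r_5=0.5774 — all match ✓
Only this pose fits every beam.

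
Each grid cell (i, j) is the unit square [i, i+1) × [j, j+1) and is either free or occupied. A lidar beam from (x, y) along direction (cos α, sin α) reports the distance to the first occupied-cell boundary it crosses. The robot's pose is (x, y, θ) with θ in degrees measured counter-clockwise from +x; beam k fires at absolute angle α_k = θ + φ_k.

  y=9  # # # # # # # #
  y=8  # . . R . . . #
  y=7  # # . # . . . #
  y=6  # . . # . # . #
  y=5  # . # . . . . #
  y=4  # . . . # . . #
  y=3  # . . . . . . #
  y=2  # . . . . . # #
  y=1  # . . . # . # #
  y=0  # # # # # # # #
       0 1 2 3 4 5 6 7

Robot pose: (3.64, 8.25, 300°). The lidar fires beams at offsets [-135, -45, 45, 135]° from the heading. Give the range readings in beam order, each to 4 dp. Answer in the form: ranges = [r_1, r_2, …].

beam 1: φ=-135°, α=165°
  cosα=-0.9659 sinα=0.2588 | (3,8) | tMaxX 0.6626 tMaxY 2.8978 | tΔX 1.0353 tΔY 3.8637
    t=0.6626 [x] (2,8)
    t=1.6979 [x] (1,8)
    t=2.7331 [x] (0,8) — stop
  → r_1 = 2.7331
beam 2: φ=-45°, α=255°
  cosα=-0.2588 sinα=-0.9659 | (3,8) | tMaxX 2.4728 tMaxY 0.2588 | tΔX 3.8637 tΔY 1.0353
    t=0.2588 [y] (3,7) — stop
  → r_2 = 0.2588
beam 3: φ=45°, α=345°
  cosα=0.9659 sinα=-0.2588 | (3,8) | tMaxX 0.3727 tMaxY 0.9659 | tΔX 1.0353 tΔY 3.8637
    t=0.3727 [x] (4,8)
    t=0.9659 [y] (4,7)
    t=1.4080 [x] (5,7)
    t=2.4433 [x] (6,7)
    t=3.4785 [x] (7,7) — stop
  → r_3 = 3.4785
beam 4: φ=135°, α=75°
  cosα=0.2588 sinα=0.9659 | (3,8) | tMaxX 1.3909 tMaxY 0.7765 | tΔX 3.8637 tΔY 1.0353
    t=0.7765 [y] (3,9) — stop
  → r_4 = 0.7765

ranges = [2.7331, 0.2588, 3.4785, 0.7765]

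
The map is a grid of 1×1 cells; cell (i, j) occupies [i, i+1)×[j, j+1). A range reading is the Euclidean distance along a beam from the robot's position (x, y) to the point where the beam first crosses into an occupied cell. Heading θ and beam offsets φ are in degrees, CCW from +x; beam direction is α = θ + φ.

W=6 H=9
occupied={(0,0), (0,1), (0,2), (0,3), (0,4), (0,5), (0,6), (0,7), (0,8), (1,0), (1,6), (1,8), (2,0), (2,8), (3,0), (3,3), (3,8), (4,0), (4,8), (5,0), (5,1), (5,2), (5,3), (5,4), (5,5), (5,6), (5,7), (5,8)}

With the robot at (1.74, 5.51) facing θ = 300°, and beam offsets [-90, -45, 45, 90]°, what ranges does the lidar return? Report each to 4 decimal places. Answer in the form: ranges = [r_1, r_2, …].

ranges = [0.8545, 2.8591, 3.3750, 3.7643]

beam 1: φ=-90°, α=210°
  cosα=-0.8660 sinα=-0.5000 | (1,5) | tMaxX 0.8545 tMaxY 1.0200 | tΔX 1.1547 tΔY 2.0000
    t=0.8545 [x] (0,5) — stop
  → r_1 = 0.8545
beam 2: φ=-45°, α=255°
  cosα=-0.2588 sinα=-0.9659 | (1,5) | tMaxX 2.8591 tMaxY 0.5280 | tΔX 3.8637 tΔY 1.0353
    t=0.5280 [y] (1,4)
    t=1.5633 [y] (1,3)
    t=2.5985 [y] (1,2)
    t=2.8591 [x] (0,2) — stop
  → r_2 = 2.8591
beam 3: φ=45°, α=345°
  cosα=0.9659 sinα=-0.2588 | (1,5) | tMaxX 0.2692 tMaxY 1.9705 | tΔX 1.0353 tΔY 3.8637
    t=0.2692 [x] (2,5)
    t=1.3044 [x] (3,5)
    t=1.9705 [y] (3,4)
    t=2.3397 [x] (4,4)
    t=3.3750 [x] (5,4) — stop
  → r_3 = 3.3750
beam 4: φ=90°, α=30°
  cosα=0.8660 sinα=0.5000 | (1,5) | tMaxX 0.3002 tMaxY 0.9800 | tΔX 1.1547 tΔY 2.0000
    t=0.3002 [x] (2,5)
    t=0.9800 [y] (2,6)
    t=1.4549 [x] (3,6)
    t=2.6096 [x] (4,6)
    t=2.9800 [y] (4,7)
    t=3.7643 [x] (5,7) — stop
  → r_4 = 3.7643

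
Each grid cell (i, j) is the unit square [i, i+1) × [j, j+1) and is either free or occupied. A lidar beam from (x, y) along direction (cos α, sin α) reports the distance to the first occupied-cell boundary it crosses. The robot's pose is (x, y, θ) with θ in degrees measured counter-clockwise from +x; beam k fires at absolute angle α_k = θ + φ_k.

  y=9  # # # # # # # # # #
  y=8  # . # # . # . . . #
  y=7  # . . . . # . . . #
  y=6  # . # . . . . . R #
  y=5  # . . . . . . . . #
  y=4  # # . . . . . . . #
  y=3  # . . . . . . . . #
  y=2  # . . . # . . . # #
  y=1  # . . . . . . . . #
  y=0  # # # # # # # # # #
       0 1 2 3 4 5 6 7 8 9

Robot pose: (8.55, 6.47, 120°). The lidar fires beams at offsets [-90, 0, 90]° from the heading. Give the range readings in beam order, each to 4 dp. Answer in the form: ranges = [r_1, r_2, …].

beam 1: φ=-90°, α=30°
  cosα=0.8660 sinα=0.5000 | (8,6) | tMaxX 0.5196 tMaxY 1.0600 | tΔX 1.1547 tΔY 2.0000
    t=0.5196 [x] (9,6) — stop
  → r_1 = 0.5196
beam 2: φ=0°, α=120°
  cosα=-0.5000 sinα=0.8660 | (8,6) | tMaxX 1.1000 tMaxY 0.6120 | tΔX 2.0000 tΔY 1.1547
    t=0.6120 [y] (8,7)
    t=1.1000 [x] (7,7)
    t=1.7667 [y] (7,8)
    t=2.9214 [y] (7,9) — stop
  → r_2 = 2.9214
beam 3: φ=90°, α=210°
  cosα=-0.8660 sinα=-0.5000 | (8,6) | tMaxX 0.6351 tMaxY 0.9400 | tΔX 1.1547 tΔY 2.0000
    t=0.6351 [x] (7,6)
    t=0.9400 [y] (7,5)
    t=1.7898 [x] (6,5)
    t=2.9400 [y] (6,4)
    t=2.9445 [x] (5,4)
    t=4.0992 [x] (4,4)
    t=4.9400 [y] (4,3)
    t=5.2539 [x] (3,3)
    t=6.4086 [x] (2,3)
    t=6.9400 [y] (2,2)
    t=7.5633 [x] (1,2)
    t=8.7180 [x] (0,2) — stop
  → r_3 = 8.7180

ranges = [0.5196, 2.9214, 8.7180]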